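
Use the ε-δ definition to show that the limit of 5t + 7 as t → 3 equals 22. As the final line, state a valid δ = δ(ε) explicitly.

Fix ε > 0. We need δ > 0 so that 0 < |t − 3| < δ implies |(5t + 7) − 22| < ε.
Since (5t + 7) − 22 = 5(t − 3), we have |(5t + 7) − 22| = 5|t − 3|.
Thus it suffices that |t − 3| < ε/5.
Take δ = ε/5. If 0 < |t − 3| < δ then |(5t + 7) − 22| = 5|t − 3| < 5·(ε/5) = ε.

δ = ε/5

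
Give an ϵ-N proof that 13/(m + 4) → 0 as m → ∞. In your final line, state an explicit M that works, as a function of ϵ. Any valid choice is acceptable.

M = 13/ϵ

Fix ϵ > 0. For m ≥ 1, |13/(m + 4) − 0| = 13/(m + 4) ≤ 13/m.
We need 13/m < ϵ, i.e. m > 13/ϵ.
Take M = 13/ϵ. If m > M then |13/(m + 4)| ≤ 13/m < ϵ.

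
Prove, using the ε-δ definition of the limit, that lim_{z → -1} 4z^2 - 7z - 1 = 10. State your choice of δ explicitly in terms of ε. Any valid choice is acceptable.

Let ε > 0 be given. We want δ > 0 such that 0 < |z + 1| < δ implies |(4z^2 - 7z - 1) − 10| < ε.
(4z^2 - 7z - 1) − 10 = 4z^2 - 7z - 11 = (z + 1)(4z - 11).
So |(4z^2 - 7z - 1) − 10| = |z + 1|·|4z - 11|.
Assume first that |z + 1| < 2, so |z| < 3. Then |4z - 11| ≤ 4·3 + 11 = 23.
Hence |(4z^2 - 7z - 1) − 10| ≤ 23|z + 1| < ε provided |z + 1| < ε/23.
Choosing δ = min(2, ε/23) ensures both conditions, hence |(4z^2 - 7z - 1) − 10| < ε.

δ = min(2, ε/23)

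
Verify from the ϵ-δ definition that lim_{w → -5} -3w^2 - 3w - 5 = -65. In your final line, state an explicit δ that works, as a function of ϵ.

Let ϵ > 0. We want δ > 0 such that 0 < |w + 5| < δ implies |(-3w^2 - 3w - 5) + 65| < ϵ.
(-3w^2 - 3w - 5) + 65 = -3w^2 - 3w + 60 = (w + 5)(-3w + 12).
So |(-3w^2 - 3w - 5) + 65| = |w + 5|·|-3w + 12|.
Assume first that |w + 5| < 2, so |w| < 7. Then |-3w + 12| ≤ 3·7 + 12 = 33.
Hence |(-3w^2 - 3w - 5) + 65| ≤ 33|w + 5| < ϵ provided |w + 5| < ϵ/33.
Take δ = min(2, ϵ/33). Then 0 < |w + 5| < δ gives both |w + 5| < 2 and |w + 5| < ϵ/33, so |(-3w^2 - 3w - 5) + 65| < ϵ.

δ = min(2, ϵ/33)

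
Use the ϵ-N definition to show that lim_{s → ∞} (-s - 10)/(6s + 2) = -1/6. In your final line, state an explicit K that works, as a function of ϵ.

K = (29/18)/ϵ

Fix ϵ > 0. We seek K > 0 such that s > K implies |(-s - 10)/(6s + 2) + 1/6| < ϵ.
(-s - 10)/(6s + 2) + 1/6 = (6(-s - 10) − (-1)(6s + 2)) / (6(6s + 2)) = -58/(6(6s + 2)).
For s > 0 we have 6s + 2 > 6s, so |(-s - 10)/(6s + 2) + 1/6| = 58/(6(6s + 2)) < 58/(6·6s) = (29/18)/s.
Thus |(-s - 10)/(6s + 2) + 1/6| < ϵ whenever s > (29/18)/ϵ.
Take K = (29/18)/ϵ. If s > K then |(-s - 10)/(6s + 2) + 1/6| < (29/18)/s < ϵ.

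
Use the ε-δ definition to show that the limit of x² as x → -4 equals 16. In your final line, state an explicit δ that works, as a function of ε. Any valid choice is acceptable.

δ = min(1, ε/9)

Fix ε > 0. We seek δ > 0 with 0 < |x + 4| < δ ⇒ |x² − 16| < ε.
Factor: x² − 16 = (x + 4)(x - 4), so |x² − 16| = |x + 4|·|x - 4|.
Impose δ ≤ 1 so that |x| < 5; then |x - 4| ≤ 9.
Hence |x² − 16| ≤ 9|x + 4|, which is < ε once |x + 4| < ε/9.
Take δ = min(1, ε/9). If 0 < |x + 4| < δ then both bounds hold and |x² − 16| ≤ 9|x + 4| < 9·(ε/9) = ε.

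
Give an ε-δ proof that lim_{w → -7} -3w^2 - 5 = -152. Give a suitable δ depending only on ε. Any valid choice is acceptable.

δ = min(1, ε/45)

Suppose ε > 0. We want δ > 0 such that 0 < |w + 7| < δ implies |(-3w^2 - 5) + 152| < ε.
(-3w^2 - 5) + 152 = -3w^2 + 147 = (w + 7)(-3w + 21).
So |(-3w^2 - 5) + 152| = |w + 7|·|-3w + 21|.
Assume first that |w + 7| < 1, so |w| < 8. Then |-3w + 21| ≤ 3·8 + 21 = 45.
Hence |(-3w^2 - 5) + 152| ≤ 45|w + 7| < ε provided |w + 7| < ε/45.
Take δ = min(1, ε/45). Then 0 < |w + 7| < δ gives both |w + 7| < 1 and |w + 7| < ε/45, so |(-3w^2 - 5) + 152| < ε.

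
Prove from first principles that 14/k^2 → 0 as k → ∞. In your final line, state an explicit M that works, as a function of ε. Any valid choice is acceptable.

M = (14/ε)^{1/2}

Suppose ε > 0. For k ≥ 1, |14/k^2 − 0| = 14/k^2.
14/k^2 < ε ⇔ k^2 > 14/ε ⇔ k > (14/ε)^{1/2}.
Take M = (14/ε)^{1/2}. Then k > M implies 14/k^2 < ε.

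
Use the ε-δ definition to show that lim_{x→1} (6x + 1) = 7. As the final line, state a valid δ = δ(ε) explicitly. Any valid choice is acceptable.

Suppose ε > 0. We need δ > 0 so that 0 < |x − 1| < δ implies |(6x + 1) − 7| < ε.
Since (6x + 1) − 7 = 6(x − 1), we have |(6x + 1) − 7| = 6|x − 1|.
So 6|x − 1| < ε exactly when |x − 1| < ε/6.
Choosing δ = ε/6 gives |(6x + 1) − 7| = 6|x − 1| < ε whenever |x − 1| < δ.

δ = ε/6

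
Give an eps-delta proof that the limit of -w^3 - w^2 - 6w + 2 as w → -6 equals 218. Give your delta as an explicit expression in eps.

Let eps > 0 be given. We want delta > 0 such that 0 < |w + 6| < delta implies |(-w^3 - w^2 - 6w + 2) − 218| < eps.
(-w^3 - w^2 - 6w + 2) − 218 = -w^3 - w^2 - 6w - 216 = (w + 6)(-w^2 + 5w - 36).
So |(-w^3 - w^2 - 6w + 2) − 218| = |w + 6|·|-w^2 + 5w - 36|.
Require delta ≤ 1. Then |w + 6| < 1 gives |w| < 7, and by the triangle inequality |-w^2 + 5w - 36| ≤ 7^2 + 5·7 + 36 = 120.
Hence |(-w^3 - w^2 - 6w + 2) − 218| ≤ 120|w + 6| < eps provided |w + 6| < eps/120.
Choosing delta = min(1, eps/120) ensures both conditions, hence |(-w^3 - w^2 - 6w + 2) − 218| < eps.

delta = min(1, eps/120)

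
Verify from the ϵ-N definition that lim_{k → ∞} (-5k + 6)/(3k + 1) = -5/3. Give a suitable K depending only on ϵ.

Let ϵ > 0. For k ≥ 1, |(-5k + 6)/(3k + 1) + 5/3| = |23|/(3(3k + 1)) = 23/(3(3k + 1)).
Since 3k + 1 ≥ 3k for k ≥ 1, this is ≤ 23/(3·3k) = (23/9)/k.
So |(-5k + 6)/(3k + 1) + 5/3| < ϵ whenever k > (23/9)/ϵ.
Take K = (23/9)/ϵ. If k > K then |(-5k + 6)/(3k + 1) + 5/3| ≤ (23/9)/k < ϵ.

K = (23/9)/ϵ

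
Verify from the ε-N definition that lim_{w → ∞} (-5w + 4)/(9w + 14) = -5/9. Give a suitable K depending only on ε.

Let ε > 0. We seek K > 0 such that w > K implies |(-5w + 4)/(9w + 14) + 5/9| < ε.
(-5w + 4)/(9w + 14) + 5/9 = (9(-5w + 4) − (-5)(9w + 14)) / (9(9w + 14)) = 106/(9(9w + 14)).
For w > 0 we have 9w + 14 > 9w, so |(-5w + 4)/(9w + 14) + 5/9| = 106/(9(9w + 14)) < 106/(9·9w) = (106/81)/w.
Thus |(-5w + 4)/(9w + 14) + 5/9| < ε whenever w > (106/81)/ε.
Take K = (106/81)/ε. If w > K then |(-5w + 4)/(9w + 14) + 5/9| < (106/81)/w < ε.

K = (106/81)/ε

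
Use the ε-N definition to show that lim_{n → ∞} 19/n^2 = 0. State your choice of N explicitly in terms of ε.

Fix ε > 0. For n ≥ 1, |19/n^2 − 0| = 19/n^2.
19/n^2 < ε ⇔ n^2 > 19/ε ⇔ n > (19/ε)^{1/2}.
Take N = (19/ε)^{1/2}. Then n > N implies 19/n^2 < ε.

N = (19/ε)^{1/2}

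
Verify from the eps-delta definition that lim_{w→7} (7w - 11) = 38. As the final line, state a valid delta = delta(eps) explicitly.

Suppose eps > 0. We need delta > 0 so that 0 < |w − 7| < delta implies |(7w - 11) − 38| < eps.
Since (7w - 11) − 38 = 7(w − 7), we have |(7w - 11) − 38| = 7|w − 7|.
So 7|w − 7| < eps exactly when |w − 7| < eps/7.
Choosing delta = eps/7 gives |(7w - 11) − 38| = 7|w − 7| < eps whenever |w − 7| < delta.

delta = eps/7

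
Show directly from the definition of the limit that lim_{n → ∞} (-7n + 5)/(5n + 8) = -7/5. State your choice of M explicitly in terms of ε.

Let ε > 0 be given. For n ≥ 1, |(-7n + 5)/(5n + 8) + 7/5| = |81|/(5(5n + 8)) = 81/(5(5n + 8)).
Since 5n + 8 ≥ 5n for n ≥ 1, this is ≤ 81/(5·5n) = (81/25)/n.
So |(-7n + 5)/(5n + 8) + 7/5| < ε whenever n > (81/25)/ε.
Take M = (81/25)/ε. If n > M then |(-7n + 5)/(5n + 8) + 7/5| ≤ (81/25)/n < ε.

M = (81/25)/ε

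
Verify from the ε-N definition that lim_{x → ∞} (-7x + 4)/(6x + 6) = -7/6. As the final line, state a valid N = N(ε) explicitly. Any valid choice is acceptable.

N = (11/6)/ε

Let ε > 0 be given. We seek N > 0 such that x > N implies |(-7x + 4)/(6x + 6) + 7/6| < ε.
(-7x + 4)/(6x + 6) + 7/6 = (6(-7x + 4) − (-7)(6x + 6)) / (6(6x + 6)) = 66/(6(6x + 6)).
For x > 0 we have 6x + 6 > 6x, so |(-7x + 4)/(6x + 6) + 7/6| = 66/(6(6x + 6)) < 66/(6·6x) = (11/6)/x.
Thus |(-7x + 4)/(6x + 6) + 7/6| < ε whenever x > (11/6)/ε.
Take N = (11/6)/ε. If x > N then |(-7x + 4)/(6x + 6) + 7/6| < (11/6)/x < ε.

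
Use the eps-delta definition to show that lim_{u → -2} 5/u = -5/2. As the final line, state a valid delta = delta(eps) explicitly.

delta = min(1, (2/5)eps)

Let eps > 0. We seek delta > 0 such that 0 < |u + 2| < delta implies |5/u + 5/2| < eps.
|5/u + 5/2| = 5·|-2 − u|/(2·|u|) = 5|u + 2|/(2|u|).
Restrict delta ≤ 1. Then |u + 2| < 1 gives |u| > 1, so 2|u| > 2.
Then |5/u + 5/2| < 5|u + 2|/2, which is < eps when |u + 2| < (2/5)eps.
Take delta = min(1, (2/5)eps). Then 0 < |u + 2| < delta gives both |u + 2| < 1 and |u + 2| < (2/5)eps, so |5/u + 5/2| < eps.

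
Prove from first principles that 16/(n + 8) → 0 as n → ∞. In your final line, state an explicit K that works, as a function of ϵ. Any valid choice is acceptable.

Suppose ϵ > 0. For n ≥ 1, |16/(n + 8) − 0| = 16/(n + 8) ≤ 16/n.
We need 16/n < ϵ, i.e. n > 16/ϵ.
Take K = 16/ϵ. If n > K then |16/(n + 8)| ≤ 16/n < ϵ.

K = 16/ϵ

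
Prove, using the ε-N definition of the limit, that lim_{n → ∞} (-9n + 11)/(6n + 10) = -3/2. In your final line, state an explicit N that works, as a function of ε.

N = (13/3)/ε

Let ε > 0. For n ≥ 1, |(-9n + 11)/(6n + 10) + 3/2| = |156|/(6(6n + 10)) = 156/(6(6n + 10)).
Since 6n + 10 ≥ 6n for n ≥ 1, this is ≤ 156/(6·6n) = (13/3)/n.
So |(-9n + 11)/(6n + 10) + 3/2| < ε whenever n > (13/3)/ε.
Take N = (13/3)/ε. If n > N then |(-9n + 11)/(6n + 10) + 3/2| ≤ (13/3)/n < ε.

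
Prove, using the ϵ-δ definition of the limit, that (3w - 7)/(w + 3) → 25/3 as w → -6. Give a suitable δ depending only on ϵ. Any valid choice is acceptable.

Let ϵ > 0 be given. We want δ > 0 with 0 < |w + 6| < δ ⇒ |(3w - 7)/(w + 3) − (25/3)| < ϵ.
Combining over a common denominator, (3w - 7)/(w + 3) − (25/3) = [(3w - 7)·(-3) − (-25)·(w + 3)] / [(-3)·(w + 3)] = 16(w + 6) / ((-3)(w + 3)).
So |(3w - 7)/(w + 3) − (25/3)| = 16|w + 6| / (3·|w + 3|).
Require δ ≤ 3/2, so |w + 3| ≥ |-3| − |w + 6| > 3 − 3/2 = 3/2.
Hence |(3w - 7)/(w + 3) − (25/3)| < 16|w + 6|/(3·(3/2)) = (32/9)|w + 6|, which is < ϵ once |w + 6| < (9/32)ϵ.
Take δ = min(3/2, (9/32)ϵ). Then 0 < |w + 6| < δ forces both bounds, so |(3w - 7)/(w + 3) − (25/3)| < ϵ.

δ = min(3/2, (9/32)ϵ)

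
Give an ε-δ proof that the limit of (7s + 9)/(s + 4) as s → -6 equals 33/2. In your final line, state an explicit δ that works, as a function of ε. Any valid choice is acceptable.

Let ε > 0 be given. We want δ > 0 with 0 < |s + 6| < δ ⇒ |(7s + 9)/(s + 4) − (33/2)| < ε.
Combining over a common denominator, (7s + 9)/(s + 4) − (33/2) = [(7s + 9)·(-2) − (-33)·(s + 4)] / [(-2)·(s + 4)] = 19(s + 6) / ((-2)(s + 4)).
So |(7s + 9)/(s + 4) − (33/2)| = 19|s + 6| / (2·|s + 4|).
Restrict δ ≤ 1. Then |s + 6| < 1 gives |s + 4| = |(s + 6) + (-2)| ≥ 2 − 1 = 1.
Hence |(7s + 9)/(s + 4) − (33/2)| < 19|s + 6|/(2·1) = (19/2)|s + 6|, which is < ε once |s + 6| < (2/19)ε.
Take δ = min(1, (2/19)ε). Then 0 < |s + 6| < δ forces both bounds, so |(7s + 9)/(s + 4) − (33/2)| < ε.

δ = min(1, (2/19)ε)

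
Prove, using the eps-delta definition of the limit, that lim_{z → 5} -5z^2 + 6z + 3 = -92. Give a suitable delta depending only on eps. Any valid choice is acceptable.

Suppose eps > 0. We want delta > 0 such that 0 < |z − 5| < delta implies |(-5z^2 + 6z + 3) + 92| < eps.
(-5z^2 + 6z + 3) + 92 = -5z^2 + 6z + 95 = (z − 5)(-5z - 19).
So |(-5z^2 + 6z + 3) + 92| = |z − 5|·|-5z - 19|.
Assume first that |z − 5| < 2, so |z| < 7. Then |-5z - 19| ≤ 5·7 + 19 = 54.
Hence |(-5z^2 + 6z + 3) + 92| ≤ 54|z − 5| < eps provided |z − 5| < eps/54.
Take delta = min(2, eps/54). Then 0 < |z − 5| < delta gives both |z − 5| < 2 and |z − 5| < eps/54, so |(-5z^2 + 6z + 3) + 92| < eps.

delta = min(2, eps/54)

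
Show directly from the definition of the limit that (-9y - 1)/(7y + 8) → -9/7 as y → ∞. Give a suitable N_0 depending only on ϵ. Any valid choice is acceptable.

Let ϵ > 0 be given. We seek N_0 > 0 such that y > N_0 implies |(-9y - 1)/(7y + 8) + 9/7| < ϵ.
(-9y - 1)/(7y + 8) + 9/7 = (7(-9y - 1) − (-9)(7y + 8)) / (7(7y + 8)) = 65/(7(7y + 8)).
For y > 0 we have 7y + 8 > 7y, so |(-9y - 1)/(7y + 8) + 9/7| = 65/(7(7y + 8)) < 65/(7·7y) = (65/49)/y.
Thus |(-9y - 1)/(7y + 8) + 9/7| < ϵ whenever y > (65/49)/ϵ.
Take N_0 = (65/49)/ϵ. If y > N_0 then |(-9y - 1)/(7y + 8) + 9/7| < (65/49)/y < ϵ.

N_0 = (65/49)/ϵ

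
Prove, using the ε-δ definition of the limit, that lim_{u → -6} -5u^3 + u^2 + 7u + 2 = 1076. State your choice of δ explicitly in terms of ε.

Fix ε > 0. We want δ > 0 such that 0 < |u + 6| < δ implies |(-5u^3 + u^2 + 7u + 2) − 1076| < ε.
(-5u^3 + u^2 + 7u + 2) − 1076 = -5u^3 + u^2 + 7u - 1074 = (u + 6)(-5u^2 + 31u - 179).
So |(-5u^3 + u^2 + 7u + 2) − 1076| = |u + 6|·|-5u^2 + 31u - 179|.
Require δ ≤ 2. Then |u + 6| < 2 gives |u| < 8, and by the triangle inequality |-5u^2 + 31u - 179| ≤ 5·8^2 + 31·8 + 179 = 747.
Hence |(-5u^3 + u^2 + 7u + 2) − 1076| ≤ 747|u + 6| < ε provided |u + 6| < ε/747.
Take δ = min(2, ε/747). Then 0 < |u + 6| < δ gives both |u + 6| < 2 and |u + 6| < ε/747, so |(-5u^3 + u^2 + 7u + 2) − 1076| < ε.

δ = min(2, ε/747)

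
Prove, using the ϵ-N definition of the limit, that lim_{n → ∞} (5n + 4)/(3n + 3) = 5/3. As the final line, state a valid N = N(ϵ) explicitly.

Suppose ϵ > 0. For n ≥ 1, |(5n + 4)/(3n + 3) − (5/3)| = |-3|/(3(3n + 3)) = 3/(3(3n + 3)).
Since 3n + 3 ≥ 3n for n ≥ 1, this is ≤ 3/(3·3n) = (1/3)/n.
So |(5n + 4)/(3n + 3) − (5/3)| < ϵ whenever n > (1/3)/ϵ.
Take N = (1/3)/ϵ. If n > N then |(5n + 4)/(3n + 3) − (5/3)| ≤ (1/3)/n < ϵ.

N = (1/3)/ϵ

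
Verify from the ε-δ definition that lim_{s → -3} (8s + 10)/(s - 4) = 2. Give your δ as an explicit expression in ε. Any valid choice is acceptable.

δ = min(7/2, (7/12)ε)

Let ε > 0 be given. We want δ > 0 with 0 < |s + 3| < δ ⇒ |(8s + 10)/(s - 4) − 2| < ε.
Combining over a common denominator, (8s + 10)/(s - 4) − 2 = [(8s + 10)·(-7) − (-14)·(s - 4)] / [(-7)·(s - 4)] = -42(s + 3) / ((-7)(s - 4)).
So |(8s + 10)/(s - 4) − 2| = 42|s + 3| / (7·|s − 4|).
Require δ ≤ 7/2, so |s − 4| ≥ |-7| − |s + 3| > 7 − 7/2 = 7/2.
Hence |(8s + 10)/(s - 4) − 2| < 42|s + 3|/(7·(7/2)) = (12/7)|s + 3|, which is < ε once |s + 3| < (7/12)ε.
Take δ = min(7/2, (7/12)ε). Then 0 < |s + 3| < δ forces both bounds, so |(8s + 10)/(s - 4) − 2| < ε.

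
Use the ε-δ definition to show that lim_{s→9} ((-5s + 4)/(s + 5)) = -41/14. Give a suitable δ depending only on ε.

δ = min(7, (98/29)ε)

Fix ε > 0. We want δ > 0 with 0 < |s − 9| < δ ⇒ |(-5s + 4)/(s + 5) + 41/14| < ε.
Combining over a common denominator, (-5s + 4)/(s + 5) + 41/14 = [(-5s + 4)·14 − (-41)·(s + 5)] / [14·(s + 5)] = -29(s − 9) / (14(s + 5)).
So |(-5s + 4)/(s + 5) + 41/14| = 29|s − 9| / (14·|s + 5|).
Require δ ≤ 7, so |s + 5| ≥ |14| − |s − 9| > 14 − 7 = 7.
Hence |(-5s + 4)/(s + 5) + 41/14| < 29|s − 9|/(14·7) = (29/98)|s − 9|, which is < ε once |s − 9| < (98/29)ε.
Take δ = min(7, (98/29)ε). Then 0 < |s − 9| < δ forces both bounds, so |(-5s + 4)/(s + 5) + 41/14| < ε.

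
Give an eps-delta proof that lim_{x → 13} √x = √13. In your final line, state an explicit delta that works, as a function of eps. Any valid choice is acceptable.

Suppose eps > 0. We want delta > 0 such that 0 < |x − 13| < delta implies |√x − √13| < eps.
Rationalise: √x − √13 = (x − 13)/(√x + √13), so |√x − √13| = |x − 13|/(√x + √13).
Restrict delta ≤ 13 so that |x − 13| < 13 forces x > 0, and then √x + √13 > √13.
Hence |√x − √13| < |x − 13|/√13, which is < eps once |x − 13| < √13·eps.
Take delta = min(13, √13·eps). If 0 < |x − 13| < delta then x > 0 and |√x − √13| < |x − 13|/√13 < eps.

delta = min(13, √13·eps)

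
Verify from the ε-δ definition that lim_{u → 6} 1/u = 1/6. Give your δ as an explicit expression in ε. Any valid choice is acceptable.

Let ε > 0 be given. We seek δ > 0 such that 0 < |u − 6| < δ implies |1/u − (1/6)| < ε.
|1/u − (1/6)| = |6 − u|/(6·|u|) = |u − 6|/(6|u|).
Restrict δ ≤ 3. Then |u − 6| < 3 gives |u| > 3, so 6|u| > 18.
Then |1/u − (1/6)| < |u − 6|/18, which is < ε when |u − 6| < 18ε.
Take δ = min(3, 18ε). Then 0 < |u − 6| < δ gives both |u − 6| < 3 and |u − 6| < 18ε, so |1/u − (1/6)| < ε.

δ = min(3, 18ε)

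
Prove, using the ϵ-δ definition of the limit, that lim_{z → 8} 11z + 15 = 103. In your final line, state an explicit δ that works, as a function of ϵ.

Suppose ϵ > 0. We need δ > 0 so that 0 < |z − 8| < δ implies |(11z + 15) − 103| < ϵ.
|(11z + 15) − 103| = |11z - 88| = 11|z − 8|.
Thus it suffices that |z − 8| < ϵ/11.
Take δ = ϵ/11. If 0 < |z − 8| < δ then |(11z + 15) − 103| = 11|z − 8| < 11·(ϵ/11) = ϵ.

δ = ϵ/11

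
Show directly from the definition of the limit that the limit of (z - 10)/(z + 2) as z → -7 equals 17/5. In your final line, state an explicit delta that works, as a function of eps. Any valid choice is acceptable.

delta = min(5/2, (25/24)eps)

Let eps > 0. We want delta > 0 with 0 < |z + 7| < delta ⇒ |(z - 10)/(z + 2) − (17/5)| < eps.
Combining over a common denominator, (z - 10)/(z + 2) − (17/5) = [(z - 10)·(-5) − (-17)·(z + 2)] / [(-5)·(z + 2)] = 12(z + 7) / ((-5)(z + 2)).
So |(z - 10)/(z + 2) − (17/5)| = 12|z + 7| / (5·|z + 2|).
Restrict delta ≤ 5/2. Then |z + 7| < 5/2 gives |z + 2| = |(z + 7) + (-5)| ≥ 5 − 5/2 = 5/2.
Hence |(z - 10)/(z + 2) − (17/5)| < 12|z + 7|/(5·(5/2)) = (24/25)|z + 7|, which is < eps once |z + 7| < (25/24)eps.
Take delta = min(5/2, (25/24)eps). Then 0 < |z + 7| < delta forces both bounds, so |(z - 10)/(z + 2) − (17/5)| < eps.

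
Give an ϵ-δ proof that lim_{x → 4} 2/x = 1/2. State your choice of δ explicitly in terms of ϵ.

Suppose ϵ > 0. We seek δ > 0 such that 0 < |x − 4| < δ implies |2/x − (1/2)| < ϵ.
|2/x − (1/2)| = 2·|4 − x|/(4·|x|) = 2|x − 4|/(4|x|).
Restrict δ ≤ 2. Then |x − 4| < 2 gives |x| > 2, so 4|x| > 8.
Then |2/x − (1/2)| < 2|x − 4|/8, which is < ϵ when |x − 4| < 4ϵ.
Take δ = min(2, 4ϵ). Then 0 < |x − 4| < δ gives both |x − 4| < 2 and |x − 4| < 4ϵ, so |2/x − (1/2)| < ϵ.

δ = min(2, 4ϵ)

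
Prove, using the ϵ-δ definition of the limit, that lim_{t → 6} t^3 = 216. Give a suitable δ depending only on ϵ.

Let ϵ > 0. We seek δ > 0 with 0 < |t − 6| < δ ⇒ |t^3 − 216| < ϵ.
Factor: t^3 − 216 = (t − 6)(t^2 + 6t + 36), so |t^3 − 216| = |t − 6|·|t^2 + 6t + 36|.
Restrict δ ≤ 1. Then |t − 6| < 1 gives |t| < 7, so by the triangle inequality |t^2 + 6t + 36| ≤ 7^2 + 6·7 + 36 = 127.
Hence |t^3 − 216| ≤ 127|t − 6|, which is < ϵ once |t − 6| < ϵ/127.
Take δ = min(1, ϵ/127). If 0 < |t − 6| < δ then both bounds hold and |t^3 − 216| ≤ 127|t − 6| < 127·(ϵ/127) = ϵ.

δ = min(1, ϵ/127)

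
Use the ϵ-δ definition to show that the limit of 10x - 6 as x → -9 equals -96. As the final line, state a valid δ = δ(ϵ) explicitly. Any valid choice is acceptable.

Let ϵ > 0 be given. We need δ > 0 so that 0 < |x + 9| < δ implies |(10x - 6) + 96| < ϵ.
Since (10x - 6) + 96 = 10(x + 9), we have |(10x - 6) + 96| = 10|x + 9|.
Thus it suffices that |x + 9| < ϵ/10.
Take δ = ϵ/10. If 0 < |x + 9| < δ then |(10x - 6) + 96| = 10|x + 9| < 10·(ϵ/10) = ϵ.

δ = ϵ/10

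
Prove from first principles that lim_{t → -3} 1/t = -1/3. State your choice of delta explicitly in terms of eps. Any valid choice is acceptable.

delta = min(3/2, (9/2)eps)

Fix eps > 0. We seek delta > 0 such that 0 < |t + 3| < delta implies |1/t + 1/3| < eps.
|1/t + 1/3| = |-3 − t|/(3·|t|) = |t + 3|/(3|t|).
Restrict delta ≤ 3/2. Then |t + 3| < 3/2 gives |t| > 3/2, so 3|t| > 9/2.
Then |1/t + 1/3| < |t + 3|/(9/2), which is < eps when |t + 3| < (9/2)eps.
Take delta = min(3/2, (9/2)eps). Then 0 < |t + 3| < delta gives both |t + 3| < 3/2 and |t + 3| < (9/2)eps, so |1/t + 1/3| < eps.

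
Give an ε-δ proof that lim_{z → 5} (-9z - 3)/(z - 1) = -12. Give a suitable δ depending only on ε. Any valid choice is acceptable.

Suppose ε > 0. We want δ > 0 with 0 < |z − 5| < δ ⇒ |(-9z - 3)/(z - 1) + 12| < ε.
Combining over a common denominator, (-9z - 3)/(z - 1) + 12 = [(-9z - 3)·4 − (-48)·(z - 1)] / [4·(z - 1)] = 12(z − 5) / (4(z - 1)).
So |(-9z - 3)/(z - 1) + 12| = 12|z − 5| / (4·|z − 1|).
Restrict δ ≤ 2. Then |z − 5| < 2 gives |z − 1| = |(z − 5) + 4| ≥ 4 − 2 = 2.
Hence |(-9z - 3)/(z - 1) + 12| < 12|z − 5|/(4·2) = (3/2)|z − 5|, which is < ε once |z − 5| < (2/3)ε.
Take δ = min(2, (2/3)ε). Then 0 < |z − 5| < δ forces both bounds, so |(-9z - 3)/(z - 1) + 12| < ε.

δ = min(2, (2/3)ε)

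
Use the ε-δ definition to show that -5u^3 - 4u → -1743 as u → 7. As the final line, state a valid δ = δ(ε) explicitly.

Suppose ε > 0. We want δ > 0 such that 0 < |u − 7| < δ implies |(-5u^3 - 4u) + 1743| < ε.
(-5u^3 - 4u) + 1743 = -5u^3 - 4u + 1743 = (u − 7)(-5u^2 - 35u - 249).
So |(-5u^3 - 4u) + 1743| = |u − 7|·|-5u^2 - 35u - 249|.
Require δ ≤ 2. Then |u − 7| < 2 gives |u| < 9, and by the triangle inequality |-5u^2 - 35u - 249| ≤ 5·9^2 + 35·9 + 249 = 969.
Hence |(-5u^3 - 4u) + 1743| ≤ 969|u − 7| < ε provided |u − 7| < ε/969.
Choosing δ = min(2, ε/969) ensures both conditions, hence |(-5u^3 - 4u) + 1743| < ε.

δ = min(2, ε/969)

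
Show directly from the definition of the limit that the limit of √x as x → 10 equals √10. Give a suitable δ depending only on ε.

δ = min(10, √10·ε)

Fix ε > 0. We want δ > 0 such that 0 < |x − 10| < δ implies |√x − √10| < ε.
Rationalise: √x − √10 = (x − 10)/(√x + √10), so |√x − √10| = |x − 10|/(√x + √10).
Restrict δ ≤ 10 so that |x − 10| < 10 forces x > 0, and then √x + √10 > √10.
Hence |√x − √10| < |x − 10|/√10, which is < ε once |x − 10| < √10·ε.
Take δ = min(10, √10·ε). If 0 < |x − 10| < δ then x > 0 and |√x − √10| < |x − 10|/√10 < ε.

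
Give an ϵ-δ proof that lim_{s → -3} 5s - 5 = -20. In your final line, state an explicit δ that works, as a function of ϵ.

δ = ϵ/5

Let ϵ > 0 be given. We need δ > 0 so that 0 < |s + 3| < δ implies |(5s - 5) + 20| < ϵ.
Since (5s - 5) + 20 = 5(s + 3), we have |(5s - 5) + 20| = 5|s + 3|.
Thus it suffices that |s + 3| < ϵ/5.
Choosing δ = ϵ/5 gives |(5s - 5) + 20| = 5|s + 3| < ϵ whenever |s + 3| < δ.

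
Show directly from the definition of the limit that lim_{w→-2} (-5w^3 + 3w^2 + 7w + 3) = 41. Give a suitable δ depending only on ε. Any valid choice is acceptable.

Let ε > 0 be given. We want δ > 0 such that 0 < |w + 2| < δ implies |(-5w^3 + 3w^2 + 7w + 3) − 41| < ε.
(-5w^3 + 3w^2 + 7w + 3) − 41 = -5w^3 + 3w^2 + 7w - 38 = (w + 2)(-5w^2 + 13w - 19).
So |(-5w^3 + 3w^2 + 7w + 3) − 41| = |w + 2|·|-5w^2 + 13w - 19|.
Assume first that |w + 2| < 2, so |w| < 4. Then |-5w^2 + 13w - 19| ≤ 5·4^2 + 13·4 + 19 = 151.
Hence |(-5w^3 + 3w^2 + 7w + 3) − 41| ≤ 151|w + 2| < ε provided |w + 2| < ε/151.
Take δ = min(2, ε/151). Then 0 < |w + 2| < δ gives both |w + 2| < 2 and |w + 2| < ε/151, so |(-5w^3 + 3w^2 + 7w + 3) − 41| < ε.

δ = min(2, ε/151)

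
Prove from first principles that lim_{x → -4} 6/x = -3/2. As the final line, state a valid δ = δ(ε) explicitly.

δ = min(2, (4/3)ε)

Let ε > 0 be given. We seek δ > 0 such that 0 < |x + 4| < δ implies |6/x + 3/2| < ε.
|6/x + 3/2| = 6·|-4 − x|/(4·|x|) = 6|x + 4|/(4|x|).
Restrict δ ≤ 2. Then |x + 4| < 2 gives |x| > 2, so 4|x| > 8.
Then |6/x + 3/2| < 6|x + 4|/8, which is < ε when |x + 4| < (4/3)ε.
Take δ = min(2, (4/3)ε). Then 0 < |x + 4| < δ gives both |x + 4| < 2 and |x + 4| < (4/3)ε, so |6/x + 3/2| < ε.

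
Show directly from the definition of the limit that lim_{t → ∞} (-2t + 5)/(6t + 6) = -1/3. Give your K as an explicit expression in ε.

Let ε > 0. We seek K > 0 such that t > K implies |(-2t + 5)/(6t + 6) + 1/3| < ε.
(-2t + 5)/(6t + 6) + 1/3 = (6(-2t + 5) − (-2)(6t + 6)) / (6(6t + 6)) = 42/(6(6t + 6)).
For t > 0 we have 6t + 6 > 6t, so |(-2t + 5)/(6t + 6) + 1/3| = 42/(6(6t + 6)) < 42/(6·6t) = (7/6)/t.
Thus |(-2t + 5)/(6t + 6) + 1/3| < ε whenever t > (7/6)/ε.
Take K = (7/6)/ε. If t > K then |(-2t + 5)/(6t + 6) + 1/3| < (7/6)/t < ε.

K = (7/6)/ε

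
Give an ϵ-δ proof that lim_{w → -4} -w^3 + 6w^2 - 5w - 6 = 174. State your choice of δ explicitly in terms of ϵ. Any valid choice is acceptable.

Let ϵ > 0. We want δ > 0 such that 0 < |w + 4| < δ implies |(-w^3 + 6w^2 - 5w - 6) − 174| < ϵ.
(-w^3 + 6w^2 - 5w - 6) − 174 = -w^3 + 6w^2 - 5w - 180 = (w + 4)(-w^2 + 10w - 45).
So |(-w^3 + 6w^2 - 5w - 6) − 174| = |w + 4|·|-w^2 + 10w - 45|.
Require δ ≤ 1. Then |w + 4| < 1 gives |w| < 5, and by the triangle inequality |-w^2 + 10w - 45| ≤ 5^2 + 10·5 + 45 = 120.
Hence |(-w^3 + 6w^2 - 5w - 6) − 174| ≤ 120|w + 4| < ϵ provided |w + 4| < ϵ/120.
Take δ = min(1, ϵ/120). Then 0 < |w + 4| < δ gives both |w + 4| < 1 and |w + 4| < ϵ/120, so |(-w^3 + 6w^2 - 5w - 6) − 174| < ϵ.

δ = min(1, ϵ/120)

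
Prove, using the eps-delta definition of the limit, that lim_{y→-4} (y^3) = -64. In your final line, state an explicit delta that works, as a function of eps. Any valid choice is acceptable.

delta = min(1, eps/61)

Let eps > 0. We seek delta > 0 with 0 < |y + 4| < delta ⇒ |y^3 + 64| < eps.
Factor: y^3 + 64 = (y + 4)(y^2 - 4y + 16), so |y^3 + 64| = |y + 4|·|y^2 - 4y + 16|.
Restrict delta ≤ 1. Then |y + 4| < 1 gives |y| < 5, so by the triangle inequality |y^2 - 4y + 16| ≤ 5^2 + 4·5 + 16 = 61.
Hence |y^3 + 64| ≤ 61|y + 4|, which is < eps once |y + 4| < eps/61.
Take delta = min(1, eps/61). If 0 < |y + 4| < delta then both bounds hold and |y^3 + 64| ≤ 61|y + 4| < 61·(eps/61) = eps.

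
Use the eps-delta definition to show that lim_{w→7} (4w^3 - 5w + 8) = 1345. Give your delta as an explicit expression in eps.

delta = min(1, eps/671)

Suppose eps > 0. We want delta > 0 such that 0 < |w − 7| < delta implies |(4w^3 - 5w + 8) − 1345| < eps.
(4w^3 - 5w + 8) − 1345 = 4w^3 - 5w - 1337 = (w − 7)(4w^2 + 28w + 191).
So |(4w^3 - 5w + 8) − 1345| = |w − 7|·|4w^2 + 28w + 191|.
Require delta ≤ 1. Then |w − 7| < 1 gives |w| < 8, and by the triangle inequality |4w^2 + 28w + 191| ≤ 4·8^2 + 28·8 + 191 = 671.
Hence |(4w^3 - 5w + 8) − 1345| ≤ 671|w − 7| < eps provided |w − 7| < eps/671.
Choosing delta = min(1, eps/671) ensures both conditions, hence |(4w^3 - 5w + 8) − 1345| < eps.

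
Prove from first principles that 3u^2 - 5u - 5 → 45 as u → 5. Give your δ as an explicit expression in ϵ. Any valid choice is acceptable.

δ = min(1, ϵ/28)

Let ϵ > 0 be given. We want δ > 0 such that 0 < |u − 5| < δ implies |(3u^2 - 5u - 5) − 45| < ϵ.
(3u^2 - 5u - 5) − 45 = 3u^2 - 5u - 50 = (u − 5)(3u + 10).
So |(3u^2 - 5u - 5) − 45| = |u − 5|·|3u + 10|.
Require δ ≤ 1. Then |u − 5| < 1 gives |u| < 6, and by the triangle inequality |3u + 10| ≤ 3·6 + 10 = 28.
Hence |(3u^2 - 5u - 5) − 45| ≤ 28|u − 5| < ϵ provided |u − 5| < ϵ/28.
Choosing δ = min(1, ϵ/28) ensures both conditions, hence |(3u^2 - 5u - 5) − 45| < ϵ.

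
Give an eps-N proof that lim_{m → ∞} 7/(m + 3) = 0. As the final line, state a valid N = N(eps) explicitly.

N = 7/eps

Fix eps > 0. For m ≥ 1, |7/(m + 3) − 0| = 7/(m + 3) ≤ 7/m.
We need 7/m < eps, i.e. m > 7/eps.
Take N = 7/eps. If m > N then |7/(m + 3)| ≤ 7/m < eps.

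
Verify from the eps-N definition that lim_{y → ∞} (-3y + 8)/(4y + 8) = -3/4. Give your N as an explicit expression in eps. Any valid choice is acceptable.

N = (7/2)/eps

Let eps > 0 be given. We seek N > 0 such that y > N implies |(-3y + 8)/(4y + 8) + 3/4| < eps.
(-3y + 8)/(4y + 8) + 3/4 = (4(-3y + 8) − (-3)(4y + 8)) / (4(4y + 8)) = 56/(4(4y + 8)).
For y > 0 we have 4y + 8 > 4y, so |(-3y + 8)/(4y + 8) + 3/4| = 56/(4(4y + 8)) < 56/(4·4y) = (7/2)/y.
Thus |(-3y + 8)/(4y + 8) + 3/4| < eps whenever y > (7/2)/eps.
Take N = (7/2)/eps. If y > N then |(-3y + 8)/(4y + 8) + 3/4| < (7/2)/y < eps.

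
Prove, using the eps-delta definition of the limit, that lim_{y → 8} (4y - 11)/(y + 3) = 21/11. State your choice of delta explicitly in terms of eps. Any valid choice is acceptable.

Let eps > 0 be given. We want delta > 0 with 0 < |y − 8| < delta ⇒ |(4y - 11)/(y + 3) − (21/11)| < eps.
Combining over a common denominator, (4y - 11)/(y + 3) − (21/11) = [(4y - 11)·11 − 21·(y + 3)] / [11·(y + 3)] = 23(y − 8) / (11(y + 3)).
So |(4y - 11)/(y + 3) − (21/11)| = 23|y − 8| / (11·|y + 3|).
Restrict delta ≤ 11/2. Then |y − 8| < 11/2 gives |y + 3| = |(y − 8) + 11| ≥ 11 − 11/2 = 11/2.
Hence |(4y - 11)/(y + 3) − (21/11)| < 23|y − 8|/(11·(11/2)) = (46/121)|y − 8|, which is < eps once |y − 8| < (121/46)eps.
Take delta = min(11/2, (121/46)eps). Then 0 < |y − 8| < delta forces both bounds, so |(4y - 11)/(y + 3) − (21/11)| < eps.

delta = min(11/2, (121/46)eps)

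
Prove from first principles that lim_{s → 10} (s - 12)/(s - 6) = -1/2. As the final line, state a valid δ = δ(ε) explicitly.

Let ε > 0. We want δ > 0 with 0 < |s − 10| < δ ⇒ |(s - 12)/(s - 6) + 1/2| < ε.
Combining over a common denominator, (s - 12)/(s - 6) + 1/2 = [(s - 12)·4 − (-2)·(s - 6)] / [4·(s - 6)] = 6(s − 10) / (4(s - 6)).
So |(s - 12)/(s - 6) + 1/2| = 6|s − 10| / (4·|s − 6|).
Require δ ≤ 2, so |s − 6| ≥ |4| − |s − 10| > 4 − 2 = 2.
Hence |(s - 12)/(s - 6) + 1/2| < 6|s − 10|/(4·2) = (3/4)|s − 10|, which is < ε once |s − 10| < (4/3)ε.
Take δ = min(2, (4/3)ε). Then 0 < |s − 10| < δ forces both bounds, so |(s - 12)/(s - 6) + 1/2| < ε.

δ = min(2, (4/3)ε)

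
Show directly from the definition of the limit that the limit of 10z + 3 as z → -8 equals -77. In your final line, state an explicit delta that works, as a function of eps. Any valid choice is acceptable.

Let eps > 0 be given. We need delta > 0 so that 0 < |z + 8| < delta implies |(10z + 3) + 77| < eps.
|(10z + 3) + 77| = |10z + 80| = 10|z + 8|.
So 10|z + 8| < eps exactly when |z + 8| < eps/10.
Choosing delta = eps/10 gives |(10z + 3) + 77| = 10|z + 8| < eps whenever |z + 8| < delta.

delta = eps/10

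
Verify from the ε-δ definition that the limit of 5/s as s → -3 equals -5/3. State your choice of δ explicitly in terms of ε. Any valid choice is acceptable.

Suppose ε > 0. We seek δ > 0 such that 0 < |s + 3| < δ implies |5/s + 5/3| < ε.
|5/s + 5/3| = 5·|-3 − s|/(3·|s|) = 5|s + 3|/(3|s|).
Require δ ≤ 3/2 so that |s| > 3 − 3/2 = 3/2, hence 3|s| > 9/2.
Then |5/s + 5/3| < 5|s + 3|/(9/2), which is < ε when |s + 3| < (9/10)ε.
Take δ = min(3/2, (9/10)ε). Then 0 < |s + 3| < δ gives both |s + 3| < 3/2 and |s + 3| < (9/10)ε, so |5/s + 5/3| < ε.

δ = min(3/2, (9/10)ε)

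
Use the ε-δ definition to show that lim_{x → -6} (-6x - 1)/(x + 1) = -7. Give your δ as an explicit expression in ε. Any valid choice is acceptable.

δ = min(5/2, (5/2)ε)

Suppose ε > 0. We want δ > 0 with 0 < |x + 6| < δ ⇒ |(-6x - 1)/(x + 1) + 7| < ε.
Combining over a common denominator, (-6x - 1)/(x + 1) + 7 = [(-6x - 1)·(-5) − 35·(x + 1)] / [(-5)·(x + 1)] = -5(x + 6) / ((-5)(x + 1)).
So |(-6x - 1)/(x + 1) + 7| = 5|x + 6| / (5·|x + 1|).
Restrict δ ≤ 5/2. Then |x + 6| < 5/2 gives |x + 1| = |(x + 6) + (-5)| ≥ 5 − 5/2 = 5/2.
Hence |(-6x - 1)/(x + 1) + 7| < 5|x + 6|/(5·(5/2)) = (2/5)|x + 6|, which is < ε once |x + 6| < (5/2)ε.
Take δ = min(5/2, (5/2)ε). Then 0 < |x + 6| < δ forces both bounds, so |(-6x - 1)/(x + 1) + 7| < ε.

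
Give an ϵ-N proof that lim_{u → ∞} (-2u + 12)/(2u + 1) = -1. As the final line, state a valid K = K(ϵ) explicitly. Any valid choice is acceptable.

K = (13/2)/ϵ

Let ϵ > 0 be given. We seek K > 0 such that u > K implies |(-2u + 12)/(2u + 1) + 1| < ϵ.
(-2u + 12)/(2u + 1) + 1 = (2(-2u + 12) − (-2)(2u + 1)) / (2(2u + 1)) = 26/(2(2u + 1)).
For u > 0 we have 2u + 1 > 2u, so |(-2u + 12)/(2u + 1) + 1| = 26/(2(2u + 1)) < 26/(2·2u) = (13/2)/u.
Thus |(-2u + 12)/(2u + 1) + 1| < ϵ whenever u > (13/2)/ϵ.
Take K = (13/2)/ϵ. If u > K then |(-2u + 12)/(2u + 1) + 1| < (13/2)/u < ϵ.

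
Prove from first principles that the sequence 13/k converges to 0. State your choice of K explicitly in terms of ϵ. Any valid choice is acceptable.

K = 13/ϵ

Fix ϵ > 0. For k ≥ 1, |13/k − 0| = 13/(k) ≤ 13/k.
We need 13/k < ϵ, i.e. k > 13/ϵ.
Take K = 13/ϵ. If k > K then |13/k| ≤ 13/k < ϵ.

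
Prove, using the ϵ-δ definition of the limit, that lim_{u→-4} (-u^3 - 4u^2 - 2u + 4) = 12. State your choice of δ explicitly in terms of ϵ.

Let ϵ > 0. We want δ > 0 such that 0 < |u + 4| < δ implies |(-u^3 - 4u^2 - 2u + 4) − 12| < ϵ.
(-u^3 - 4u^2 - 2u + 4) − 12 = -u^3 - 4u^2 - 2u - 8 = (u + 4)(-u^2 - 2).
So |(-u^3 - 4u^2 - 2u + 4) − 12| = |u + 4|·|-u^2 - 2|.
Assume first that |u + 4| < 1, so |u| < 5. Then |-u^2 - 2| ≤ 5^2 + 2 = 27.
Hence |(-u^3 - 4u^2 - 2u + 4) − 12| ≤ 27|u + 4| < ϵ provided |u + 4| < ϵ/27.
Choosing δ = min(1, ϵ/27) ensures both conditions, hence |(-u^3 - 4u^2 - 2u + 4) − 12| < ϵ.

δ = min(1, ϵ/27)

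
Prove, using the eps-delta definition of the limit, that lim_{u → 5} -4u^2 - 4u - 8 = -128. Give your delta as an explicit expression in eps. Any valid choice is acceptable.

delta = min(2, eps/52)

Suppose eps > 0. We want delta > 0 such that 0 < |u − 5| < delta implies |(-4u^2 - 4u - 8) + 128| < eps.
(-4u^2 - 4u - 8) + 128 = -4u^2 - 4u + 120 = (u − 5)(-4u - 24).
So |(-4u^2 - 4u - 8) + 128| = |u − 5|·|-4u - 24|.
Assume first that |u − 5| < 2, so |u| < 7. Then |-4u - 24| ≤ 4·7 + 24 = 52.
Hence |(-4u^2 - 4u - 8) + 128| ≤ 52|u − 5| < eps provided |u − 5| < eps/52.
Take delta = min(2, eps/52). Then 0 < |u − 5| < delta gives both |u − 5| < 2 and |u − 5| < eps/52, so |(-4u^2 - 4u - 8) + 128| < eps.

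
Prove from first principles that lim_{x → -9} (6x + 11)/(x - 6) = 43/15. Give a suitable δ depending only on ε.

δ = min(15/2, (225/94)ε)

Let ε > 0. We want δ > 0 with 0 < |x + 9| < δ ⇒ |(6x + 11)/(x - 6) − (43/15)| < ε.
Combining over a common denominator, (6x + 11)/(x - 6) − (43/15) = [(6x + 11)·(-15) − (-43)·(x - 6)] / [(-15)·(x - 6)] = -47(x + 9) / ((-15)(x - 6)).
So |(6x + 11)/(x - 6) − (43/15)| = 47|x + 9| / (15·|x − 6|).
Require δ ≤ 15/2, so |x − 6| ≥ |-15| − |x + 9| > 15 − 15/2 = 15/2.
Hence |(6x + 11)/(x - 6) − (43/15)| < 47|x + 9|/(15·(15/2)) = (94/225)|x + 9|, which is < ε once |x + 9| < (225/94)ε.
Take δ = min(15/2, (225/94)ε). Then 0 < |x + 9| < δ forces both bounds, so |(6x + 11)/(x - 6) − (43/15)| < ε.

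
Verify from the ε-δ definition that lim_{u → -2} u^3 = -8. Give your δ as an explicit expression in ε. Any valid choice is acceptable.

Suppose ε > 0. We seek δ > 0 with 0 < |u + 2| < δ ⇒ |u^3 + 8| < ε.
Factor: u^3 + 8 = (u + 2)(u^2 - 2u + 4), so |u^3 + 8| = |u + 2|·|u^2 - 2u + 4|.
Restrict δ ≤ 1. Then |u + 2| < 1 gives |u| < 3, so by the triangle inequality |u^2 - 2u + 4| ≤ 3^2 + 2·3 + 4 = 19.
Hence |u^3 + 8| ≤ 19|u + 2|, which is < ε once |u + 2| < ε/19.
Take δ = min(1, ε/19). If 0 < |u + 2| < δ then both bounds hold and |u^3 + 8| ≤ 19|u + 2| < 19·(ε/19) = ε.

δ = min(1, ε/19)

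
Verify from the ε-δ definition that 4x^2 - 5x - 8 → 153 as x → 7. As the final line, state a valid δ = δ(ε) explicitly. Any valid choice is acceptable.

δ = min(1, ε/55)

Suppose ε > 0. We want δ > 0 such that 0 < |x − 7| < δ implies |(4x^2 - 5x - 8) − 153| < ε.
(4x^2 - 5x - 8) − 153 = 4x^2 - 5x - 161 = (x − 7)(4x + 23).
So |(4x^2 - 5x - 8) − 153| = |x − 7|·|4x + 23|.
Require δ ≤ 1. Then |x − 7| < 1 gives |x| < 8, and by the triangle inequality |4x + 23| ≤ 4·8 + 23 = 55.
Hence |(4x^2 - 5x - 8) − 153| ≤ 55|x − 7| < ε provided |x − 7| < ε/55.
Take δ = min(1, ε/55). Then 0 < |x − 7| < δ gives both |x − 7| < 1 and |x − 7| < ε/55, so |(4x^2 - 5x - 8) − 153| < ε.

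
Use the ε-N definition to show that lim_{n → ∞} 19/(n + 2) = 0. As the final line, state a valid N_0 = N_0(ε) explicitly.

Suppose ε > 0. For n ≥ 1, |19/(n + 2) − 0| = 19/(n + 2) ≤ 19/n.
We need 19/n < ε, i.e. n > 19/ε.
Take N_0 = 19/ε. If n > N_0 then |19/(n + 2)| ≤ 19/n < ε.

N_0 = 19/ε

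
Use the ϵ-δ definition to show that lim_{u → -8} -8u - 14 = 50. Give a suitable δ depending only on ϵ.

Let ϵ > 0. We need δ > 0 so that 0 < |u + 8| < δ implies |(-8u - 14) − 50| < ϵ.
|(-8u - 14) − 50| = |-8u - 64| = 8|u + 8|.
So 8|u + 8| < ϵ exactly when |u + 8| < ϵ/8.
Take δ = ϵ/8. If 0 < |u + 8| < δ then |(-8u - 14) − 50| = 8|u + 8| < 8·(ϵ/8) = ϵ.

δ = ϵ/8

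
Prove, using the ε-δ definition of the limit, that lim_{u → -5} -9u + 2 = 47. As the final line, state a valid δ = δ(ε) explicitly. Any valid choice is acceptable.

δ = ε/9

Let ε > 0 be given. We need δ > 0 so that 0 < |u + 5| < δ implies |(-9u + 2) − 47| < ε.
Since (-9u + 2) − 47 = -9(u + 5), we have |(-9u + 2) − 47| = 9|u + 5|.
Thus it suffices that |u + 5| < ε/9.
Choosing δ = ε/9 gives |(-9u + 2) − 47| = 9|u + 5| < ε whenever |u + 5| < δ.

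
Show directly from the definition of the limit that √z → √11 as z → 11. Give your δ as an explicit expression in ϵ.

δ = min(11, √11·ϵ)

Let ϵ > 0. We want δ > 0 such that 0 < |z − 11| < δ implies |√z − √11| < ϵ.
Rationalise: √z − √11 = (z − 11)/(√z + √11), so |√z − √11| = |z − 11|/(√z + √11).
Restrict δ ≤ 11 so that |z − 11| < 11 forces z > 0, and then √z + √11 > √11.
Hence |√z − √11| < |z − 11|/√11, which is < ϵ once |z − 11| < √11·ϵ.
Take δ = min(11, √11·ϵ). If 0 < |z − 11| < δ then z > 0 and |√z − √11| < |z − 11|/√11 < ϵ.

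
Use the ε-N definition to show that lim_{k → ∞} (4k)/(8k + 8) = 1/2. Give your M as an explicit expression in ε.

Let ε > 0 be given. For k ≥ 1, |(4k)/(8k + 8) − (1/2)| = |-32|/(8(8k + 8)) = 32/(8(8k + 8)).
Since 8k + 8 ≥ 8k for k ≥ 1, this is ≤ 32/(8·8k) = (1/2)/k.
So |(4k)/(8k + 8) − (1/2)| < ε whenever k > (1/2)/ε.
Take M = (1/2)/ε. If k > M then |(4k)/(8k + 8) − (1/2)| ≤ (1/2)/k < ε.

M = (1/2)/ε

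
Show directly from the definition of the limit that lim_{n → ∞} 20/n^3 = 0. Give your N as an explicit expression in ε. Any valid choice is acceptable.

Fix ε > 0. For n ≥ 1, |20/n^3 − 0| = 20/n^3.
20/n^3 < ε ⇔ n^3 > 20/ε ⇔ n > (20/ε)^{1/3}.
Take N = (20/ε)^{1/3}. Then n > N implies 20/n^3 < ε.

N = (20/ε)^{1/3}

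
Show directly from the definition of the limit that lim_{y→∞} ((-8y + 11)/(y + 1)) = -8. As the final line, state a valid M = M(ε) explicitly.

Let ε > 0 be given. We seek M > 0 such that y > M implies |(-8y + 11)/(y + 1) + 8| < ε.
(-8y + 11)/(y + 1) + 8 = ((-8y + 11) − (-8)(y + 1)) / ((y + 1)) = 19/((y + 1)).
For y > 0 we have y + 1 > y, so |(-8y + 11)/(y + 1) + 8| = 19/((y + 1)) < 19/(y) = 19/y.
Thus |(-8y + 11)/(y + 1) + 8| < ε whenever y > 19/ε.
Take M = 19/ε. If y > M then |(-8y + 11)/(y + 1) + 8| < 19/y < ε.

M = 19/ε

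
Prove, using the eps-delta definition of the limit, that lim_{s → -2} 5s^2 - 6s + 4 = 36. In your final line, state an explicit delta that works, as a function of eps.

delta = min(1, eps/31)

Fix eps > 0. We want delta > 0 such that 0 < |s + 2| < delta implies |(5s^2 - 6s + 4) − 36| < eps.
(5s^2 - 6s + 4) − 36 = 5s^2 - 6s - 32 = (s + 2)(5s - 16).
So |(5s^2 - 6s + 4) − 36| = |s + 2|·|5s - 16|.
Require delta ≤ 1. Then |s + 2| < 1 gives |s| < 3, and by the triangle inequality |5s - 16| ≤ 5·3 + 16 = 31.
Hence |(5s^2 - 6s + 4) − 36| ≤ 31|s + 2| < eps provided |s + 2| < eps/31.
Choosing delta = min(1, eps/31) ensures both conditions, hence |(5s^2 - 6s + 4) − 36| < eps.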